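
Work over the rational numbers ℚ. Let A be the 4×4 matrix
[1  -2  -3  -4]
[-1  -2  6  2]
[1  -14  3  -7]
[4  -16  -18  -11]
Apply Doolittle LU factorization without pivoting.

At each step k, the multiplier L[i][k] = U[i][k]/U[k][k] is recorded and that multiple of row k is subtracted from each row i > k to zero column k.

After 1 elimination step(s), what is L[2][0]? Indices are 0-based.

[col 0] pivot 1
  R1 -= -1*R0 → (0, -4, 3, -2)  (L[1][0] := -1)
  R2 -= 1*R0 → (0, -12, 6, -3)  (L[2][0] := 1)
  R3 -= 4*R0 → (0, -8, -6, 5)  (L[3][0] := 4)

L[2][0] = 1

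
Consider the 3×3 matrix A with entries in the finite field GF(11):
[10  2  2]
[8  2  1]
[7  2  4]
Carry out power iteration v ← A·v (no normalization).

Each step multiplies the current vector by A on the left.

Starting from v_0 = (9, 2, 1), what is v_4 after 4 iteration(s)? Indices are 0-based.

v_4 = (6, 8, 10)

v_0 = (9, 2, 1).
v_1 = A·v_0 = (8, 0, 5).
v_2 = A·v_1 = (2, 3, 10).
v_3 = A·v_2 = (2, 10, 5).
v_4 = A·v_3 = (6, 8, 10).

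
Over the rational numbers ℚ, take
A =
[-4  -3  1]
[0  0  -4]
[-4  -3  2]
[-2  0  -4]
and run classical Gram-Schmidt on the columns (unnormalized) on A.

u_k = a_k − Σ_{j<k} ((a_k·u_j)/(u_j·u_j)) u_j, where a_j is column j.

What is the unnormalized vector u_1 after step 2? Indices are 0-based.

u_1 = (-1/3, 0, -1/3, 4/3)

Step 1: u_0 = a_0 = (-4, 0, -4, -2).
Step 2: u_1 = a_1 − (2/3)·u_0 = (-1/3, 0, -1/3, 4/3).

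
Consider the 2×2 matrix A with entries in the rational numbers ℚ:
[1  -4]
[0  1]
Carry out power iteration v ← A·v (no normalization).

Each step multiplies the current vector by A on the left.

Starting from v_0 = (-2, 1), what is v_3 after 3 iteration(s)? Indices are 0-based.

v_0 = (-2, 1).
v_1 = A·v_0 = (-6, 1).
v_2 = A·v_1 = (-10, 1).
v_3 = A·v_2 = (-14, 1).

v_3 = (-14, 1)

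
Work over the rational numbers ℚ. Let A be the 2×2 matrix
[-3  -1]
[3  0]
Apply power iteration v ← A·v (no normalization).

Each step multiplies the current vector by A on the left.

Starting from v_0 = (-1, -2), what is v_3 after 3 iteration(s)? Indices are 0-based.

v_0 = (-1, -2).
v_1 = A·v_0 = (5, -3).
v_2 = A·v_1 = (-12, 15).
v_3 = A·v_2 = (21, -36).

v_3 = (21, -36)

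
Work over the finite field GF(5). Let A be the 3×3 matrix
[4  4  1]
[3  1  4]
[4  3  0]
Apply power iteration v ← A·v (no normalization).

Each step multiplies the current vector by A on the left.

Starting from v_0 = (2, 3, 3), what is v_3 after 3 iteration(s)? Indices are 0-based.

v_0 = (2, 3, 3).
v_1 = A·v_0 = (3, 1, 2).
v_2 = A·v_1 = (3, 3, 0).
v_3 = A·v_2 = (4, 2, 1).

v_3 = (4, 2, 1)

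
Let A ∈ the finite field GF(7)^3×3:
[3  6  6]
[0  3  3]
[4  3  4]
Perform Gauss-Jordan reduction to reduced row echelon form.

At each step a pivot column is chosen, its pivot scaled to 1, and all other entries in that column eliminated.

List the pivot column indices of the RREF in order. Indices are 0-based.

pivot(0,0)=3: scale R0 → (1, 2, 2)
  clear (2,0): R2 −= (4)R0 → (0, 2, 3)
pivot(1,1)=3: scale R1 → (0, 1, 1)
  clear (0,1): R0 −= (2)R1 → (1, 0, 0)
  clear (2,1): R2 −= (2)R1 → (0, 0, 1)
pivot(2,2)=1: scale R2 → (0, 0, 1)
  clear (1,2): R1 −= (1)R2 → (0, 1, 0)

pivot columns: 0, 1, 2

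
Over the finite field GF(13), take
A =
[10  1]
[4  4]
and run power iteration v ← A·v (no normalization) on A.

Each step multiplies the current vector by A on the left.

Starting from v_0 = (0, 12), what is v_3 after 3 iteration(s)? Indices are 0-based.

v_0 = (0, 12).
v_1 = A·v_0 = (12, 9).
v_2 = A·v_1 = (12, 6).
v_3 = A·v_2 = (9, 7).

v_3 = (9, 7)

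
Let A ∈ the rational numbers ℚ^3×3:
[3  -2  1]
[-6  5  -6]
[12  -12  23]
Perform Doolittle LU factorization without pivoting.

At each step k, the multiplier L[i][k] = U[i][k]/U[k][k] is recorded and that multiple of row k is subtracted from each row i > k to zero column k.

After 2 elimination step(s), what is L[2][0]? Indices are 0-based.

L[2][0] = 4

k=0: U[0][0]=3
  eliminate (1,0): mult=-2, new row 1: (0, 1, -4); set L[1][0]=-2
  eliminate (2,0): mult=4, new row 2: (0, -4, 19); set L[2][0]=4
k=1: U[1][1]=1
  eliminate (2,1): mult=-4, new row 2: (0, 0, 3); set L[2][1]=-4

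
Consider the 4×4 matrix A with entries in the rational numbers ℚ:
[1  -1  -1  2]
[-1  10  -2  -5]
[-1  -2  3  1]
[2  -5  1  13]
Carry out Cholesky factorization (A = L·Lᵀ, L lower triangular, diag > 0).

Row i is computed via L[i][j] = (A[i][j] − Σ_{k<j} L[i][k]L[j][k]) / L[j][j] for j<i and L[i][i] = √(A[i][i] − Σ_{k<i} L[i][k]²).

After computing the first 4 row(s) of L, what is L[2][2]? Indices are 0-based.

Step 1: L[0][0] = √(1) = 1.
  L[1][0] = (-1) / L[0][0] = -1.
Step 2: L[1][1] = √(9) = 3.
  L[2][0] = (-1) / L[0][0] = -1.
  L[2][1] = (-3) / L[1][1] = -1.
Step 3: L[2][2] = √(1) = 1.
  L[3][0] = (2) / L[0][0] = 2.
  L[3][1] = (-3) / L[1][1] = -1.
  L[3][2] = (2) / L[2][2] = 2.
Step 4: L[3][3] = √(4) = 2.

L[2][2] = 1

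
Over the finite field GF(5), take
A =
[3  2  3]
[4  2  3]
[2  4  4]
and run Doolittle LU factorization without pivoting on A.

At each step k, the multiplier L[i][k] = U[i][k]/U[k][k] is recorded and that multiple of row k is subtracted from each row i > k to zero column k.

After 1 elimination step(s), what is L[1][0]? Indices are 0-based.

k=0: U[0][0]=3
  eliminate (1,0): mult=3, new row 1: (0, 1, 4); set L[1][0]=3
  eliminate (2,0): mult=4, new row 2: (0, 1, 2); set L[2][0]=4

L[1][0] = 3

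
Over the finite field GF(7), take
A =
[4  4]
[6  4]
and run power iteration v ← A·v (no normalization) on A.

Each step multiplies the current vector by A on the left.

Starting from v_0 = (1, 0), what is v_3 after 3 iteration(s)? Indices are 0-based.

v_3 = (2, 5)

v_0 = (1, 0).
v_1 = A·v_0 = (4, 6).
v_2 = A·v_1 = (5, 6).
v_3 = A·v_2 = (2, 5).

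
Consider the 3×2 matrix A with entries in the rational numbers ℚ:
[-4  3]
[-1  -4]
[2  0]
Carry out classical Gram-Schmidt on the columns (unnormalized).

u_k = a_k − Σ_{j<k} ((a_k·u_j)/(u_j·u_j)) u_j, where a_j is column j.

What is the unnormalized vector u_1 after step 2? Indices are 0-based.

Step 1: u_0 = a_0 = (-4, -1, 2).
Step 2: u_1 = a_1 − (-8/21)·u_0 = (31/21, -92/21, 16/21).

u_1 = (31/21, -92/21, 16/21)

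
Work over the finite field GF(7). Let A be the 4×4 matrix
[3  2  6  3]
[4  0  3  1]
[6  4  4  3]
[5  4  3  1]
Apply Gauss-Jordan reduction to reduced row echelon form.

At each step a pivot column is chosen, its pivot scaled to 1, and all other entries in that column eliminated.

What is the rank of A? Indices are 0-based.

rank = 4

pivot(0,0)=3: scale R0 → (1, 3, 2, 1)
  clear (1,0): R1 −= (4)R0 → (0, 2, 2, 4)
  clear (2,0): R2 −= (6)R0 → (0, 0, 6, 4)
  clear (3,0): R3 −= (5)R0 → (0, 3, 0, 3)
pivot(1,1)=2: scale R1 → (0, 1, 1, 2)
  clear (0,1): R0 −= (3)R1 → (1, 0, 6, 2)
  clear (3,1): R3 −= (3)R1 → (0, 0, 4, 4)
pivot(2,2)=6: scale R2 → (0, 0, 1, 3)
  clear (0,2): R0 −= (6)R2 → (1, 0, 0, 5)
  clear (1,2): R1 −= (1)R2 → (0, 1, 0, 6)
  clear (3,2): R3 −= (4)R2 → (0, 0, 0, 6)
pivot(3,3)=6: scale R3 → (0, 0, 0, 1)
  clear (0,3): R0 −= (5)R3 → (1, 0, 0, 0)
  clear (1,3): R1 −= (6)R3 → (0, 1, 0, 0)
  clear (2,3): R2 −= (3)R3 → (0, 0, 1, 0)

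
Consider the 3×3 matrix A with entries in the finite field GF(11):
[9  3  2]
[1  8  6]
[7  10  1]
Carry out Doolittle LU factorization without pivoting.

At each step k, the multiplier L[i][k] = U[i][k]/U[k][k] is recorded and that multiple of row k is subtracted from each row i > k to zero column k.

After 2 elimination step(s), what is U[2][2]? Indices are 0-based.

U[2][2] = 1

Step 1: pivot at (0,0) is 9.
  row1 ← row1 − (5)·row0  ⇒  L[1][0]=5, U row1=(0, 4, 7)
  row2 ← row2 − (2)·row0  ⇒  L[2][0]=2, U row2=(0, 4, 8)
Step 2: pivot at (1,1) is 4.
  row2 ← row2 − (1)·row1  ⇒  L[2][1]=1, U row2=(0, 0, 1)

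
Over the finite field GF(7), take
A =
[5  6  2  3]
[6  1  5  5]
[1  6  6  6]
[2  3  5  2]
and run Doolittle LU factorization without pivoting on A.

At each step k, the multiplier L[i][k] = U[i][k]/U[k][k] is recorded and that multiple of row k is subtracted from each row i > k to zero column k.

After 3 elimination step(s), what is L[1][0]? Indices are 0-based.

L[1][0] = 4

k=0: U[0][0]=5
  eliminate (1,0): mult=4, new row 1: (0, 5, 4, 0); set L[1][0]=4
  eliminate (2,0): mult=3, new row 2: (0, 2, 0, 4); set L[2][0]=3
  eliminate (3,0): mult=6, new row 3: (0, 2, 0, 5); set L[3][0]=6
k=1: U[1][1]=5
  eliminate (2,1): mult=6, new row 2: (0, 0, 4, 4); set L[2][1]=6
  eliminate (3,1): mult=6, new row 3: (0, 0, 4, 5); set L[3][1]=6
k=2: U[2][2]=4
  eliminate (3,2): mult=1, new row 3: (0, 0, 0, 1); set L[3][2]=1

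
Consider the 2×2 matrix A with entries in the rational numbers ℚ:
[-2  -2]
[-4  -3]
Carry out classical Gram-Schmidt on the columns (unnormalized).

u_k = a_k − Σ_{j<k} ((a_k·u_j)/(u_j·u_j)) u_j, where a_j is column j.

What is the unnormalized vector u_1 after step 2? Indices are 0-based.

u_1 = (-2/5, 1/5)

Step 1: u_0 = a_0 = (-2, -4).
Step 2: u_1 = a_1 − (4/5)·u_0 = (-2/5, 1/5).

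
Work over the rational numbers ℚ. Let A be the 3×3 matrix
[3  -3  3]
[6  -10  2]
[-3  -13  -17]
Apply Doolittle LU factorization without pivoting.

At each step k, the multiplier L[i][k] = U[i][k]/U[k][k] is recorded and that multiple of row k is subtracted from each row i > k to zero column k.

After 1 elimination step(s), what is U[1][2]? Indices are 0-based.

k=0: U[0][0]=3
  eliminate (1,0): mult=2, new row 1: (0, -4, -4); set L[1][0]=2
  eliminate (2,0): mult=-1, new row 2: (0, -16, -14); set L[2][0]=-1

U[1][2] = -4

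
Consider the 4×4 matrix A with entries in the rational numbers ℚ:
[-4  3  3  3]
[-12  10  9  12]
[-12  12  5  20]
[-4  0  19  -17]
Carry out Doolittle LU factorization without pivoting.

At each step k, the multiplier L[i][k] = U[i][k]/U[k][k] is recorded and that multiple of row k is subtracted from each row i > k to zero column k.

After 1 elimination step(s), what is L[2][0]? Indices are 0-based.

k=0: U[0][0]=-4
  eliminate (1,0): mult=3, new row 1: (0, 1, 0, 3); set L[1][0]=3
  eliminate (2,0): mult=3, new row 2: (0, 3, -4, 11); set L[2][0]=3
  eliminate (3,0): mult=1, new row 3: (0, -3, 16, -20); set L[3][0]=1

L[2][0] = 3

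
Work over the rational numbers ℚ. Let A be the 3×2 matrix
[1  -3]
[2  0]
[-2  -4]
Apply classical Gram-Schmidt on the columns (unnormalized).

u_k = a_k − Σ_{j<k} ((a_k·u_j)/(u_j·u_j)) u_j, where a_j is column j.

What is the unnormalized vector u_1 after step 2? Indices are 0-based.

Step 1: u_0 = a_0 = (1, 2, -2).
Step 2: u_1 = a_1 − (5/9)·u_0 = (-32/9, -10/9, -26/9).

u_1 = (-32/9, -10/9, -26/9)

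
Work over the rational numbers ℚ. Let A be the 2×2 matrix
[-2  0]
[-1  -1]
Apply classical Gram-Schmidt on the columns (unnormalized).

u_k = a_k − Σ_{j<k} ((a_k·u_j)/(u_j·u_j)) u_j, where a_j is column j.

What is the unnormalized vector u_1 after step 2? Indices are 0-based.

u_1 = (2/5, -4/5)

Step 1: u_0 = a_0 = (-2, -1).
Step 2: u_1 = a_1 − (1/5)·u_0 = (2/5, -4/5).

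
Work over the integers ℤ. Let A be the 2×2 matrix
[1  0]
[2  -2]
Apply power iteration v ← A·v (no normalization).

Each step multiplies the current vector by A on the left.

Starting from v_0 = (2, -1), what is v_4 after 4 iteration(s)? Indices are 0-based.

v_4 = (2, -36)

v_0 = (2, -1).
v_1 = A·v_0 = (2, 6).
v_2 = A·v_1 = (2, -8).
v_3 = A·v_2 = (2, 20).
v_4 = A·v_3 = (2, -36).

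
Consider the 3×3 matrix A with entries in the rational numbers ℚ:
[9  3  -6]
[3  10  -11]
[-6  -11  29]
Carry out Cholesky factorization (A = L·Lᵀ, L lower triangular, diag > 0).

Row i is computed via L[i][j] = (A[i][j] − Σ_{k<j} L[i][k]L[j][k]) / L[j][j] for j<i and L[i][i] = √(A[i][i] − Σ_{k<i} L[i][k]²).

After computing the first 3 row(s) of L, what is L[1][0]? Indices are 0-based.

L[1][0] = 1

Step 1: L[0][0] = √(9) = 3.
  L[1][0] = (3) / L[0][0] = 1.
Step 2: L[1][1] = √(9) = 3.
  L[2][0] = (-6) / L[0][0] = -2.
  L[2][1] = (-9) / L[1][1] = -3.
Step 3: L[2][2] = √(16) = 4.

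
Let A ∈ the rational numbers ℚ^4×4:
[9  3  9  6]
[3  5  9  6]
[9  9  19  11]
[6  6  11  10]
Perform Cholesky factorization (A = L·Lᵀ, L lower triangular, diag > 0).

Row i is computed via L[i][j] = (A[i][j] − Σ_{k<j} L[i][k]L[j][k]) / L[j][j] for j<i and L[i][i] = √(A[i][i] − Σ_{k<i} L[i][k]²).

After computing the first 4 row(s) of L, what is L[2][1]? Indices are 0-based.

Step 1: L[0][0] = √(9) = 3.
  L[1][0] = (3) / L[0][0] = 1.
Step 2: L[1][1] = √(4) = 2.
  L[2][0] = (9) / L[0][0] = 3.
  L[2][1] = (6) / L[1][1] = 3.
Step 3: L[2][2] = √(1) = 1.
  L[3][0] = (6) / L[0][0] = 2.
  L[3][1] = (4) / L[1][1] = 2.
  L[3][2] = (-1) / L[2][2] = -1.
Step 4: L[3][3] = √(1) = 1.

L[2][1] = 3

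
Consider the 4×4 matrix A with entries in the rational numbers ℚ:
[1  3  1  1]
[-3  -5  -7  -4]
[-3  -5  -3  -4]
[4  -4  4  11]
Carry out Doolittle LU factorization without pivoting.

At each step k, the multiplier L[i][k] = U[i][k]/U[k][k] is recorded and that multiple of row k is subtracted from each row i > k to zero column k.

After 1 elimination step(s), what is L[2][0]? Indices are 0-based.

k=0: U[0][0]=1
  eliminate (1,0): mult=-3, new row 1: (0, 4, -4, -1); set L[1][0]=-3
  eliminate (2,0): mult=-3, new row 2: (0, 4, 0, -1); set L[2][0]=-3
  eliminate (3,0): mult=4, new row 3: (0, -16, 0, 7); set L[3][0]=4

L[2][0] = -3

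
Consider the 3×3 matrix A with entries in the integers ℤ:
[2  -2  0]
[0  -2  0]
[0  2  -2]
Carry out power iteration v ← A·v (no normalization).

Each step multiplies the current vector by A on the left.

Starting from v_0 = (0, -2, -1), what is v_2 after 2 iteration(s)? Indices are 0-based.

v_2 = (0, -8, 12)

v_0 = (0, -2, -1).
v_1 = A·v_0 = (4, 4, -2).
v_2 = A·v_1 = (0, -8, 12).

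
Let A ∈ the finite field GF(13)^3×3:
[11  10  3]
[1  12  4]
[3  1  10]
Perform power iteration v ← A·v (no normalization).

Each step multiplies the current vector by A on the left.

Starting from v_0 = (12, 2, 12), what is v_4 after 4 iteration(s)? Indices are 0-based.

v_0 = (12, 2, 12).
v_1 = A·v_0 = (6, 6, 2).
v_2 = A·v_1 = (2, 8, 5).
v_3 = A·v_2 = (0, 1, 12).
v_4 = A·v_3 = (7, 8, 4).

v_4 = (7, 8, 4)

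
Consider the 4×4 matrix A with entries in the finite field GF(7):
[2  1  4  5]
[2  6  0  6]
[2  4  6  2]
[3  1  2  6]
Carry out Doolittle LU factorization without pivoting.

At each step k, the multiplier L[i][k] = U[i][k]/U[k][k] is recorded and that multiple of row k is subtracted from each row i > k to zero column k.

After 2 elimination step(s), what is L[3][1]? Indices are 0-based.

L[3][1] = 2

Step 1: pivot at (0,0) is 2.
  row1 ← row1 − (1)·row0  ⇒  L[1][0]=1, U row1=(0, 5, 3, 1)
  row2 ← row2 − (1)·row0  ⇒  L[2][0]=1, U row2=(0, 3, 2, 4)
  row3 ← row3 − (5)·row0  ⇒  L[3][0]=5, U row3=(0, 3, 3, 2)
Step 2: pivot at (1,1) is 5.
  row2 ← row2 − (2)·row1  ⇒  L[2][1]=2, U row2=(0, 0, 3, 2)
  row3 ← row3 − (2)·row1  ⇒  L[3][1]=2, U row3=(0, 0, 4, 0)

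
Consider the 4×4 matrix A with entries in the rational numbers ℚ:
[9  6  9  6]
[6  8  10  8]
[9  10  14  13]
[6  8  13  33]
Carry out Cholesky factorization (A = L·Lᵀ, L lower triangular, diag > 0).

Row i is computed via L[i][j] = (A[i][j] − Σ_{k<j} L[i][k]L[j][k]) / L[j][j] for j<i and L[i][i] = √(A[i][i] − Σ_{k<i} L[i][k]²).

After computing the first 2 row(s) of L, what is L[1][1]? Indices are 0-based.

Step 1: L[0][0] = √(9) = 3.
  L[1][0] = (6) / L[0][0] = 2.
Step 2: L[1][1] = √(4) = 2.

L[1][1] = 2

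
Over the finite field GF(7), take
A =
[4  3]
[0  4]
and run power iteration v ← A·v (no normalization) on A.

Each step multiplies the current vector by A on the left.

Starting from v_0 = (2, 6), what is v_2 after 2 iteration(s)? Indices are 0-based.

v_2 = (1, 5)

v_0 = (2, 6).
v_1 = A·v_0 = (5, 3).
v_2 = A·v_1 = (1, 5).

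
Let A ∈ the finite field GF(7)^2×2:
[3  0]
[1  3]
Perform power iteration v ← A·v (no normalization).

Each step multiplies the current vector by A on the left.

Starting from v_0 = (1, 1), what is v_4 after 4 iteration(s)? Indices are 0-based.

v_4 = (4, 0)

v_0 = (1, 1).
v_1 = A·v_0 = (3, 4).
v_2 = A·v_1 = (2, 1).
v_3 = A·v_2 = (6, 5).
v_4 = A·v_3 = (4, 0).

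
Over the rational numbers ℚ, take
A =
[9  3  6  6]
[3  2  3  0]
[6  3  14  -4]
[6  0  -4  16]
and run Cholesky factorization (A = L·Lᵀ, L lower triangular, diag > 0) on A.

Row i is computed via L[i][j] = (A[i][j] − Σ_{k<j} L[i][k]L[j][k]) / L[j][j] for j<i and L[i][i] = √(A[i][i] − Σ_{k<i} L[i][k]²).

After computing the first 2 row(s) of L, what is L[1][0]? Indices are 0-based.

L[1][0] = 1

Step 1: L[0][0] = √(9) = 3.
  L[1][0] = (3) / L[0][0] = 1.
Step 2: L[1][1] = √(1) = 1.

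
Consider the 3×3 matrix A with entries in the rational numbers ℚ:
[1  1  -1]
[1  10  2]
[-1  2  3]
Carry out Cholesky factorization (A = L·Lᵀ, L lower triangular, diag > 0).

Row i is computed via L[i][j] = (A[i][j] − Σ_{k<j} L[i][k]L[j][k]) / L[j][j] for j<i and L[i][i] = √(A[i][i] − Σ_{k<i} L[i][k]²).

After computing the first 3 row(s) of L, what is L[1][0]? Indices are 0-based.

Step 1: L[0][0] = √(1) = 1.
  L[1][0] = (1) / L[0][0] = 1.
Step 2: L[1][1] = √(9) = 3.
  L[2][0] = (-1) / L[0][0] = -1.
  L[2][1] = (3) / L[1][1] = 1.
Step 3: L[2][2] = √(1) = 1.

L[1][0] = 1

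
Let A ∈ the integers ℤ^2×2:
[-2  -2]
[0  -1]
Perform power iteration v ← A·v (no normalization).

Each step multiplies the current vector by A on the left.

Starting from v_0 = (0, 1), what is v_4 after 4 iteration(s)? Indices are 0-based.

v_4 = (30, 1)

v_0 = (0, 1).
v_1 = A·v_0 = (-2, -1).
v_2 = A·v_1 = (6, 1).
v_3 = A·v_2 = (-14, -1).
v_4 = A·v_3 = (30, 1).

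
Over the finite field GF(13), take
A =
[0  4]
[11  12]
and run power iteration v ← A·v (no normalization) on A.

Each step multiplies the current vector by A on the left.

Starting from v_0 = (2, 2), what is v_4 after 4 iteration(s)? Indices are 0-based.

v_4 = (11, 9)

v_0 = (2, 2).
v_1 = A·v_0 = (8, 7).
v_2 = A·v_1 = (2, 3).
v_3 = A·v_2 = (12, 6).
v_4 = A·v_3 = (11, 9).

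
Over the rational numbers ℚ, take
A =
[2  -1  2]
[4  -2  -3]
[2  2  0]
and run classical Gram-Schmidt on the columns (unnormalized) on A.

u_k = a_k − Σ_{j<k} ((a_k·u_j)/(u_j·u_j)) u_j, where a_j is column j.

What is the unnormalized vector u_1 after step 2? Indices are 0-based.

Step 1: u_0 = a_0 = (2, 4, 2).
Step 2: u_1 = a_1 − (-1/4)·u_0 = (-1/2, -1, 5/2).

u_1 = (-1/2, -1, 5/2)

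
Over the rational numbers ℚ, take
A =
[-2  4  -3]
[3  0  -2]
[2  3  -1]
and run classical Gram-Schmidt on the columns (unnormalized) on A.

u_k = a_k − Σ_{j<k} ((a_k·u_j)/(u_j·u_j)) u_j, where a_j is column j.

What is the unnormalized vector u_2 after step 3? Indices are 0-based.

u_2 = (-387/421, -602/421, 516/421)

Step 1: u_0 = a_0 = (-2, 3, 2).
Step 2: u_1 = a_1 − (-2/17)·u_0 = (64/17, 6/17, 55/17).
Step 3: u_2 = a_2 − (-2/17)·u_0 − (-259/421)·u_1 = (-387/421, -602/421, 516/421).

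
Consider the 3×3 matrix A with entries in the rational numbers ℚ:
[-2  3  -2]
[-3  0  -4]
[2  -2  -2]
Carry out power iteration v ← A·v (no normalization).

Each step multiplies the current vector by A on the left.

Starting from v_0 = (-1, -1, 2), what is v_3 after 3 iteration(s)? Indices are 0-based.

v_3 = (71, -41, -72)

v_0 = (-1, -1, 2).
v_1 = A·v_0 = (-5, -5, -4).
v_2 = A·v_1 = (3, 31, 8).
v_3 = A·v_2 = (71, -41, -72).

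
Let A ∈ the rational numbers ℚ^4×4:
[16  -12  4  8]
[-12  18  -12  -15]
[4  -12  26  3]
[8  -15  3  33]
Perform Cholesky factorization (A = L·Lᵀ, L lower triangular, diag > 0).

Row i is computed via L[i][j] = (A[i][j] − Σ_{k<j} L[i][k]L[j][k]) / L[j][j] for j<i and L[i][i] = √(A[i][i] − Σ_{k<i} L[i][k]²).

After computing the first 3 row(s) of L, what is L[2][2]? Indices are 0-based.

L[2][2] = 4

Step 1: L[0][0] = √(16) = 4.
  L[1][0] = (-12) / L[0][0] = -3.
Step 2: L[1][1] = √(9) = 3.
  L[2][0] = (4) / L[0][0] = 1.
  L[2][1] = (-9) / L[1][1] = -3.
Step 3: L[2][2] = √(16) = 4.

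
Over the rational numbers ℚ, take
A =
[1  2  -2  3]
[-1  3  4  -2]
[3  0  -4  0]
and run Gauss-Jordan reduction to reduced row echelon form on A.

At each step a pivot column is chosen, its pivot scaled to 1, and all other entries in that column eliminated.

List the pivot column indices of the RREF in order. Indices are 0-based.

pivot columns: 0, 1, 2

step 1: normalize row 0 (÷1) = (1, 2, -2, 3)
  row 1: subtract -1×row0 = (0, 5, 2, 1)
  row 2: subtract 3×row0 = (0, -6, 2, -9)
step 2: normalize row 1 (÷5) = (0, 1, 2/5, 1/5)
  row 0: subtract 2×row1 = (1, 0, -14/5, 13/5)
  row 2: subtract -6×row1 = (0, 0, 22/5, -39/5)
step 3: normalize row 2 (÷22/5) = (0, 0, 1, -39/22)
  row 0: subtract -14/5×row2 = (1, 0, 0, -26/11)
  row 1: subtract 2/5×row2 = (0, 1, 0, 10/11)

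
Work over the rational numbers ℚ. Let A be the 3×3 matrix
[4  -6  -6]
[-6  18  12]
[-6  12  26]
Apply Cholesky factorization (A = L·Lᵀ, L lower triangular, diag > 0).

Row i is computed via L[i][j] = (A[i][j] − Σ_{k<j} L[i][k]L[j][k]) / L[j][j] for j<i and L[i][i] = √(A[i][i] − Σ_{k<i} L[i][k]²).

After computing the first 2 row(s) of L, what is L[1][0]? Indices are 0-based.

Step 1: L[0][0] = √(4) = 2.
  L[1][0] = (-6) / L[0][0] = -3.
Step 2: L[1][1] = √(9) = 3.

L[1][0] = -3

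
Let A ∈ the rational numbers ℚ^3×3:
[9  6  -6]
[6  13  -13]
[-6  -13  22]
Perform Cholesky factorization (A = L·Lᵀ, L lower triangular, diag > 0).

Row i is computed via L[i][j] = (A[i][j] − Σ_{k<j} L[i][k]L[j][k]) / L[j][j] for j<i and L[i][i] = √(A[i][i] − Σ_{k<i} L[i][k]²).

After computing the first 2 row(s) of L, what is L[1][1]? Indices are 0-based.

L[1][1] = 3

Step 1: L[0][0] = √(9) = 3.
  L[1][0] = (6) / L[0][0] = 2.
Step 2: L[1][1] = √(9) = 3.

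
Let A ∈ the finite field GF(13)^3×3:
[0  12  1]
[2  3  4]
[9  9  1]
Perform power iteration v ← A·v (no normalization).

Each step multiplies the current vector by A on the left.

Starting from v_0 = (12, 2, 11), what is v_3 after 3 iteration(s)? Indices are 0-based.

v_0 = (12, 2, 11).
v_1 = A·v_0 = (9, 9, 7).
v_2 = A·v_1 = (11, 8, 0).
v_3 = A·v_2 = (5, 7, 2).

v_3 = (5, 7, 2)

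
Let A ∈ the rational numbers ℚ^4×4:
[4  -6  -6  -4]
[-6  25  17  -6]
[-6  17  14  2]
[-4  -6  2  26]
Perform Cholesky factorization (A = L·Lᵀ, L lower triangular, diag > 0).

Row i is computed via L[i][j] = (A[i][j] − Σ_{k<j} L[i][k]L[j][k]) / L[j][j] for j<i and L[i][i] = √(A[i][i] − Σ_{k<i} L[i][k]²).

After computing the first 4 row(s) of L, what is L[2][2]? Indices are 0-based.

Step 1: L[0][0] = √(4) = 2.
  L[1][0] = (-6) / L[0][0] = -3.
Step 2: L[1][1] = √(16) = 4.
  L[2][0] = (-6) / L[0][0] = -3.
  L[2][1] = (8) / L[1][1] = 2.
Step 3: L[2][2] = √(1) = 1.
  L[3][0] = (-4) / L[0][0] = -2.
  L[3][1] = (-12) / L[1][1] = -3.
  L[3][2] = (2) / L[2][2] = 2.
Step 4: L[3][3] = √(9) = 3.

L[2][2] = 1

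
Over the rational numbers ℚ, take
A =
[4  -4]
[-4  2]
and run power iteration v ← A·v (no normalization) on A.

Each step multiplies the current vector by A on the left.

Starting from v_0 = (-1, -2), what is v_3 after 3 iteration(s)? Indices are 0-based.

v_0 = (-1, -2).
v_1 = A·v_0 = (4, 0).
v_2 = A·v_1 = (16, -16).
v_3 = A·v_2 = (128, -96).

v_3 = (128, -96)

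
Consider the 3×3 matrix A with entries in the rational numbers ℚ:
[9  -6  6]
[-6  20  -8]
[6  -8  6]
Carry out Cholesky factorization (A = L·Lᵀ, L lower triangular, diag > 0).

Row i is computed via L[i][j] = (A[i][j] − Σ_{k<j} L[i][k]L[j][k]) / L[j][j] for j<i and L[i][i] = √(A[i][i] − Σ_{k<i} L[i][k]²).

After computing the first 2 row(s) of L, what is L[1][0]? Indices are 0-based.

Step 1: L[0][0] = √(9) = 3.
  L[1][0] = (-6) / L[0][0] = -2.
Step 2: L[1][1] = √(16) = 4.

L[1][0] = -2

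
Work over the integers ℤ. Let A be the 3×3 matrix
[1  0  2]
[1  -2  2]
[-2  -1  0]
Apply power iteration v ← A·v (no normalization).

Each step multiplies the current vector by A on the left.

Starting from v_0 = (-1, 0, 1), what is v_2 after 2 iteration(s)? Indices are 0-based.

v_2 = (5, 3, -3)

v_0 = (-1, 0, 1).
v_1 = A·v_0 = (1, 1, 2).
v_2 = A·v_1 = (5, 3, -3).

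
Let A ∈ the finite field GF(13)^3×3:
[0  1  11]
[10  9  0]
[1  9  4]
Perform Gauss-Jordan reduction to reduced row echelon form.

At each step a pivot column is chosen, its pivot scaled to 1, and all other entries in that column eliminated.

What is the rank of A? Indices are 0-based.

step 1: exchange rows 0,1
step 1: normalize row 0 (÷10) = (1, 10, 0)
  row 2: subtract 1×row0 = (0, 12, 4)
step 2: normalize row 1 (÷1) = (0, 1, 11)
  row 0: subtract 10×row1 = (1, 0, 7)
  row 2: subtract 12×row1 = (0, 0, 2)
step 3: normalize row 2 (÷2) = (0, 0, 1)
  row 0: subtract 7×row2 = (1, 0, 0)
  row 1: subtract 11×row2 = (0, 1, 0)

rank = 3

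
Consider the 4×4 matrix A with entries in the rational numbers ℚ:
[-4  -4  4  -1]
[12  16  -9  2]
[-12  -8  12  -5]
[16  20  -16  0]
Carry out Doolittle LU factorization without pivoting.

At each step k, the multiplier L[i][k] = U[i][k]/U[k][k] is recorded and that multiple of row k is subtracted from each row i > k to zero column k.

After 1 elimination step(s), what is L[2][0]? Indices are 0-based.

k=0: U[0][0]=-4
  eliminate (1,0): mult=-3, new row 1: (0, 4, 3, -1); set L[1][0]=-3
  eliminate (2,0): mult=3, new row 2: (0, 4, 0, -2); set L[2][0]=3
  eliminate (3,0): mult=-4, new row 3: (0, 4, 0, -4); set L[3][0]=-4

L[2][0] = 3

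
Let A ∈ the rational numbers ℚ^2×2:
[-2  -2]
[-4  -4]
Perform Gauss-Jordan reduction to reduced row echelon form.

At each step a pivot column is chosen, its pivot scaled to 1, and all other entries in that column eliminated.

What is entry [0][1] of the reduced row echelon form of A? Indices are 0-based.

M[0][1] = 1

pivot(0,0)=-2: scale R0 → (1, 1)
  clear (1,0): R1 −= (-4)R0 → (0, 0)
col 1: no nonzero at/below row 1; advance.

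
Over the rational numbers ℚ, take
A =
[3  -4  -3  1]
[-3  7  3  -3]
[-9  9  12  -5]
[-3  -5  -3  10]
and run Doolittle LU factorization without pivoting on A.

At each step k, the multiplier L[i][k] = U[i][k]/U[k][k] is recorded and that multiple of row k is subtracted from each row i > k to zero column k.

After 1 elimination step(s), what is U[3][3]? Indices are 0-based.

U[3][3] = 11

Step 1: pivot at (0,0) is 3.
  row1 ← row1 − (-1)·row0  ⇒  L[1][0]=-1, U row1=(0, 3, 0, -2)
  row2 ← row2 − (-3)·row0  ⇒  L[2][0]=-3, U row2=(0, -3, 3, -2)
  row3 ← row3 − (-1)·row0  ⇒  L[3][0]=-1, U row3=(0, -9, -6, 11)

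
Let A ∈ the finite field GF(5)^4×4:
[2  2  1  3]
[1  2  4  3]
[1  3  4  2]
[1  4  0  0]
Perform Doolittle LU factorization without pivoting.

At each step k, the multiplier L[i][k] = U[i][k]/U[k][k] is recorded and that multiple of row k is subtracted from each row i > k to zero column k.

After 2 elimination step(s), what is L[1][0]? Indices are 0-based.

Step 1: pivot at (0,0) is 2.
  row1 ← row1 − (3)·row0  ⇒  L[1][0]=3, U row1=(0, 1, 1, 4)
  row2 ← row2 − (3)·row0  ⇒  L[2][0]=3, U row2=(0, 2, 1, 3)
  row3 ← row3 − (3)·row0  ⇒  L[3][0]=3, U row3=(0, 3, 2, 1)
Step 2: pivot at (1,1) is 1.
  row2 ← row2 − (2)·row1  ⇒  L[2][1]=2, U row2=(0, 0, 4, 0)
  row3 ← row3 − (3)·row1  ⇒  L[3][1]=3, U row3=(0, 0, 4, 4)

L[1][0] = 3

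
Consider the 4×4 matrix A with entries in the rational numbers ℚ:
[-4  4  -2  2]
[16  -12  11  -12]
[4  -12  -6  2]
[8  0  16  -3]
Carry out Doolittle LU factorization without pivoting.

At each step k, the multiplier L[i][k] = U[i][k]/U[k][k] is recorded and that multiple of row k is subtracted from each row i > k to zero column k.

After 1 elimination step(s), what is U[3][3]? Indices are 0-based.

Step 1: pivot at (0,0) is -4.
  row1 ← row1 − (-4)·row0  ⇒  L[1][0]=-4, U row1=(0, 4, 3, -4)
  row2 ← row2 − (-1)·row0  ⇒  L[2][0]=-1, U row2=(0, -8, -8, 4)
  row3 ← row3 − (-2)·row0  ⇒  L[3][0]=-2, U row3=(0, 8, 12, 1)

U[3][3] = 1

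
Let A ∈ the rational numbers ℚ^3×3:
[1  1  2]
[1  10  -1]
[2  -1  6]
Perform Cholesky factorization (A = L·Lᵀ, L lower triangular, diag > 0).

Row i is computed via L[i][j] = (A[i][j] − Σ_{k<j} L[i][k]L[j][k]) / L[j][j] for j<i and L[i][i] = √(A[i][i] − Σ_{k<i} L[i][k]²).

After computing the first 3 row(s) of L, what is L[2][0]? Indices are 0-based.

L[2][0] = 2

Step 1: L[0][0] = √(1) = 1.
  L[1][0] = (1) / L[0][0] = 1.
Step 2: L[1][1] = √(9) = 3.
  L[2][0] = (2) / L[0][0] = 2.
  L[2][1] = (-3) / L[1][1] = -1.
Step 3: L[2][2] = √(1) = 1.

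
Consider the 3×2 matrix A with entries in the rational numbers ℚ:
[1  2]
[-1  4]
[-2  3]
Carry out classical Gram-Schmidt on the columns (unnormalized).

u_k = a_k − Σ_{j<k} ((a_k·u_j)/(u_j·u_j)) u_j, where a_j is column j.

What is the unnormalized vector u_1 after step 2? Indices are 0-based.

u_1 = (10/3, 8/3, 1/3)

Step 1: u_0 = a_0 = (1, -1, -2).
Step 2: u_1 = a_1 − (-4/3)·u_0 = (10/3, 8/3, 1/3).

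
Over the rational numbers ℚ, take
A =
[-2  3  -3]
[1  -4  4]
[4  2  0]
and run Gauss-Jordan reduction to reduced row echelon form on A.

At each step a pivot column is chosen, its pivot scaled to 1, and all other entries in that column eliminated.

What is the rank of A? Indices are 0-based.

rank = 3

[1] R0 /= -2  ⇒  (1, -3/2, 3/2)
     R1 -= 1·R0  ⇒  (0, -5/2, 5/2)
     R2 -= 4·R0  ⇒  (0, 8, -6)
[2] R1 /= -5/2  ⇒  (0, 1, -1)
     R0 -= -3/2·R1  ⇒  (1, 0, 0)
     R2 -= 8·R1  ⇒  (0, 0, 2)
[3] R2 /= 2  ⇒  (0, 0, 1)
     R1 -= -1·R2  ⇒  (0, 1, 0)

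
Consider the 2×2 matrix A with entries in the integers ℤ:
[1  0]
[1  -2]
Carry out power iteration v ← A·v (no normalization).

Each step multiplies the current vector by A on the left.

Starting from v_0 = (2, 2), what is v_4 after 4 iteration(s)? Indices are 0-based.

v_0 = (2, 2).
v_1 = A·v_0 = (2, -2).
v_2 = A·v_1 = (2, 6).
v_3 = A·v_2 = (2, -10).
v_4 = A·v_3 = (2, 22).

v_4 = (2, 22)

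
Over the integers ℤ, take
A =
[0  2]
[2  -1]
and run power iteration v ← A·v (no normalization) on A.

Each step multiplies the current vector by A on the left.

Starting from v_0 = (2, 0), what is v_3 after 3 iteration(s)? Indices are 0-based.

v_0 = (2, 0).
v_1 = A·v_0 = (0, 4).
v_2 = A·v_1 = (8, -4).
v_3 = A·v_2 = (-8, 20).

v_3 = (-8, 20)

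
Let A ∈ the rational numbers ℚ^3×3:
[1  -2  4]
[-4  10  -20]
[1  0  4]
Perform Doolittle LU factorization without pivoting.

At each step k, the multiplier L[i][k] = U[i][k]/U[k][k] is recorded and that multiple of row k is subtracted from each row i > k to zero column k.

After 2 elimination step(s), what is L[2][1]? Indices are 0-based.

[col 0] pivot 1
  R1 -= -4*R0 → (0, 2, -4)  (L[1][0] := -4)
  R2 -= 1*R0 → (0, 2, 0)  (L[2][0] := 1)
[col 1] pivot 2
  R2 -= 1*R1 → (0, 0, 4)  (L[2][1] := 1)

L[2][1] = 1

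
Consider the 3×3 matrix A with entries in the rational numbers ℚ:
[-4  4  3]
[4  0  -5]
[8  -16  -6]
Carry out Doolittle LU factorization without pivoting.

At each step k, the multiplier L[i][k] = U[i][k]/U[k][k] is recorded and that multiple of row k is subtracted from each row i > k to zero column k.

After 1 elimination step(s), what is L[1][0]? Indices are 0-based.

[col 0] pivot -4
  R1 -= -1*R0 → (0, 4, -2)  (L[1][0] := -1)
  R2 -= -2*R0 → (0, -8, 0)  (L[2][0] := -2)

L[1][0] = -1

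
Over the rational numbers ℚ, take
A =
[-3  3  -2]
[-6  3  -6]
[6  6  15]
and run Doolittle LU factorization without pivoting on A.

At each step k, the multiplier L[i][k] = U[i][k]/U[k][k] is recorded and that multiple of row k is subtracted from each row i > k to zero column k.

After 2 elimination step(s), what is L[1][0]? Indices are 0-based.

L[1][0] = 2

Step 1: pivot at (0,0) is -3.
  row1 ← row1 − (2)·row0  ⇒  L[1][0]=2, U row1=(0, -3, -2)
  row2 ← row2 − (-2)·row0  ⇒  L[2][0]=-2, U row2=(0, 12, 11)
Step 2: pivot at (1,1) is -3.
  row2 ← row2 − (-4)·row1  ⇒  L[2][1]=-4, U row2=(0, 0, 3)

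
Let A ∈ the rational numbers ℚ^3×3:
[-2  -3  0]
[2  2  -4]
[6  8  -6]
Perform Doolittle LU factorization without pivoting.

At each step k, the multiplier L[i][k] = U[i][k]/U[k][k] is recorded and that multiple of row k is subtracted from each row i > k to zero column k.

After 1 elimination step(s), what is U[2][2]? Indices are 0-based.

k=0: U[0][0]=-2
  eliminate (1,0): mult=-1, new row 1: (0, -1, -4); set L[1][0]=-1
  eliminate (2,0): mult=-3, new row 2: (0, -1, -6); set L[2][0]=-3

U[2][2] = -6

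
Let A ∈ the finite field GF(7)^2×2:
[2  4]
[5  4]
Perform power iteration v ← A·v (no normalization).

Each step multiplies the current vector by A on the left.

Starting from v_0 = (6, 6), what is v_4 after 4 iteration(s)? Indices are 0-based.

v_4 = (1, 6)

v_0 = (6, 6).
v_1 = A·v_0 = (1, 5).
v_2 = A·v_1 = (1, 4).
v_3 = A·v_2 = (4, 0).
v_4 = A·v_3 = (1, 6).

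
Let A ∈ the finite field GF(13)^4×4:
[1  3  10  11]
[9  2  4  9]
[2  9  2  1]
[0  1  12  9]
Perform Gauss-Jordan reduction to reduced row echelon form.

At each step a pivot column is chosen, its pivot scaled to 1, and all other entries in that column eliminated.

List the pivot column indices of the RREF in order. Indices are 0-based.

step 1: normalize row 0 (÷1) = (1, 3, 10, 11)
  row 1: subtract 9×row0 = (0, 1, 5, 1)
  row 2: subtract 2×row0 = (0, 3, 8, 5)
step 2: normalize row 1 (÷1) = (0, 1, 5, 1)
  row 0: subtract 3×row1 = (1, 0, 8, 8)
  row 2: subtract 3×row1 = (0, 0, 6, 2)
  row 3: subtract 1×row1 = (0, 0, 7, 8)
step 3: normalize row 2 (÷6) = (0, 0, 1, 9)
  row 0: subtract 8×row2 = (1, 0, 0, 1)
  row 1: subtract 5×row2 = (0, 1, 0, 8)
  row 3: subtract 7×row2 = (0, 0, 0, 10)
step 4: normalize row 3 (÷10) = (0, 0, 0, 1)
  row 0: subtract 1×row3 = (1, 0, 0, 0)
  row 1: subtract 8×row3 = (0, 1, 0, 0)
  row 2: subtract 9×row3 = (0, 0, 1, 0)

pivot columns: 0, 1, 2, 3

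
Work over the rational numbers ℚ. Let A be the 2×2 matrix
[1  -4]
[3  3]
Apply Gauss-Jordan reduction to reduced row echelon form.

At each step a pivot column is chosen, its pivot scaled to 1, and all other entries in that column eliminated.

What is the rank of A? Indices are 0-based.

rank = 2

[1] R0 /= 1  ⇒  (1, -4)
     R1 -= 3·R0  ⇒  (0, 15)
[2] R1 /= 15  ⇒  (0, 1)
     R0 -= -4·R1  ⇒  (1, 0)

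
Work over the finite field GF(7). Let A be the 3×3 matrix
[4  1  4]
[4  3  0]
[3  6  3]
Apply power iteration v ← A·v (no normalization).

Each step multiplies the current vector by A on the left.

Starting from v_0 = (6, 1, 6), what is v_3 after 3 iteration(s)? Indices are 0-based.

v_3 = (4, 1, 3)

v_0 = (6, 1, 6).
v_1 = A·v_0 = (0, 6, 0).
v_2 = A·v_1 = (6, 4, 1).
v_3 = A·v_2 = (4, 1, 3).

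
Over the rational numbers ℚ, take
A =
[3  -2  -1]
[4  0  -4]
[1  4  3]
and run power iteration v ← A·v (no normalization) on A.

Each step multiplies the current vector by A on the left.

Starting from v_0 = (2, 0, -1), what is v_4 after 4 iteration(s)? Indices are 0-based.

v_4 = (-216, -1616, -140)

v_0 = (2, 0, -1).
v_1 = A·v_0 = (7, 12, -1).
v_2 = A·v_1 = (-2, 32, 52).
v_3 = A·v_2 = (-122, -216, 282).
v_4 = A·v_3 = (-216, -1616, -140).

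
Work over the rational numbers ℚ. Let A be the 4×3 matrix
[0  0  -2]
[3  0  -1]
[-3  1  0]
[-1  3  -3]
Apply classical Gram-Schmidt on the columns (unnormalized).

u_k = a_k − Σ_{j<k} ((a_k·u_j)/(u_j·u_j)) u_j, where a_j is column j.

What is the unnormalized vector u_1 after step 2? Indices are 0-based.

Step 1: u_0 = a_0 = (0, 3, -3, -1).
Step 2: u_1 = a_1 − (-6/19)·u_0 = (0, 18/19, 1/19, 51/19).

u_1 = (0, 18/19, 1/19, 51/19)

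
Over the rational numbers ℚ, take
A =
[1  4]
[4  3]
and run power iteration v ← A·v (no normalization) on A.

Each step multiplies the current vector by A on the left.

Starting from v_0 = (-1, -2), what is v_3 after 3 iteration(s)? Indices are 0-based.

v_3 = (-313, -394)

v_0 = (-1, -2).
v_1 = A·v_0 = (-9, -10).
v_2 = A·v_1 = (-49, -66).
v_3 = A·v_2 = (-313, -394).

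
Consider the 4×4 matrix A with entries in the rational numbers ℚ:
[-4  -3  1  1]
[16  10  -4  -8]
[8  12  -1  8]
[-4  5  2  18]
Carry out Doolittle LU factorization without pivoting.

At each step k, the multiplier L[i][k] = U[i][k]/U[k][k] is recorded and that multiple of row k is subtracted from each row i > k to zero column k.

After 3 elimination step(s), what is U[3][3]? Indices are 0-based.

U[3][3] = 3

k=0: U[0][0]=-4
  eliminate (1,0): mult=-4, new row 1: (0, -2, 0, -4); set L[1][0]=-4
  eliminate (2,0): mult=-2, new row 2: (0, 6, 1, 10); set L[2][0]=-2
  eliminate (3,0): mult=1, new row 3: (0, 8, 1, 17); set L[3][0]=1
k=1: U[1][1]=-2
  eliminate (2,1): mult=-3, new row 2: (0, 0, 1, -2); set L[2][1]=-3
  eliminate (3,1): mult=-4, new row 3: (0, 0, 1, 1); set L[3][1]=-4
k=2: U[2][2]=1
  eliminate (3,2): mult=1, new row 3: (0, 0, 0, 3); set L[3][2]=1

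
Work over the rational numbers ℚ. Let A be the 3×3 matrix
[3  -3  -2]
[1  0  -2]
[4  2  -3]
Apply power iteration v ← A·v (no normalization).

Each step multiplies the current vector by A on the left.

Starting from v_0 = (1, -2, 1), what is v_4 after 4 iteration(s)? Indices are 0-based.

v_0 = (1, -2, 1).
v_1 = A·v_0 = (7, -1, -3).
v_2 = A·v_1 = (30, 13, 35).
v_3 = A·v_2 = (-19, -40, 41).
v_4 = A·v_3 = (-19, -101, -279).

v_4 = (-19, -101, -279)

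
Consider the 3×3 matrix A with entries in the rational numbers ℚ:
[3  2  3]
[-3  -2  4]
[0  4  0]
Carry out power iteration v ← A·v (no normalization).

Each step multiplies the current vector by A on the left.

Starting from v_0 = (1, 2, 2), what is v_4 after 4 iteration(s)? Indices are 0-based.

v_4 = (137, -389, -644)

v_0 = (1, 2, 2).
v_1 = A·v_0 = (13, 1, 8).
v_2 = A·v_1 = (65, -9, 4).
v_3 = A·v_2 = (189, -161, -36).
v_4 = A·v_3 = (137, -389, -644).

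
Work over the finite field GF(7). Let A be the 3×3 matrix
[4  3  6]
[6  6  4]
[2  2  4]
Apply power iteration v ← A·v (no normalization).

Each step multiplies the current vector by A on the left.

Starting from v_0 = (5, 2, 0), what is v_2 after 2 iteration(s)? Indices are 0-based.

v_0 = (5, 2, 0).
v_1 = A·v_0 = (5, 0, 0).
v_2 = A·v_1 = (6, 2, 3).

v_2 = (6, 2, 3)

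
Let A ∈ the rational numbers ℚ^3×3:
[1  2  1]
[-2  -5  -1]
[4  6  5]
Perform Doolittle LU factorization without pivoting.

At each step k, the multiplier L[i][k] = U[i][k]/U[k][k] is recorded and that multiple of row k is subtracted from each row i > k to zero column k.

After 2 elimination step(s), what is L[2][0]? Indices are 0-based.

[col 0] pivot 1
  R1 -= -2*R0 → (0, -1, 1)  (L[1][0] := -2)
  R2 -= 4*R0 → (0, -2, 1)  (L[2][0] := 4)
[col 1] pivot -1
  R2 -= 2*R1 → (0, 0, -1)  (L[2][1] := 2)

L[2][0] = 4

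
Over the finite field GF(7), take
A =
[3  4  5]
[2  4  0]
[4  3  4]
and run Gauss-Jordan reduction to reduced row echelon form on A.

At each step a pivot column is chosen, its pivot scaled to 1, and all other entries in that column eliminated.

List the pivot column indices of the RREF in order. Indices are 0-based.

[1] R0 /= 3  ⇒  (1, 6, 4)
     R1 -= 2·R0  ⇒  (0, 6, 6)
     R2 -= 4·R0  ⇒  (0, 0, 2)
[2] R1 /= 6  ⇒  (0, 1, 1)
     R0 -= 6·R1  ⇒  (1, 0, 5)
[3] R2 /= 2  ⇒  (0, 0, 1)
     R0 -= 5·R2  ⇒  (1, 0, 0)
     R1 -= 1·R2  ⇒  (0, 1, 0)

pivot columns: 0, 1, 2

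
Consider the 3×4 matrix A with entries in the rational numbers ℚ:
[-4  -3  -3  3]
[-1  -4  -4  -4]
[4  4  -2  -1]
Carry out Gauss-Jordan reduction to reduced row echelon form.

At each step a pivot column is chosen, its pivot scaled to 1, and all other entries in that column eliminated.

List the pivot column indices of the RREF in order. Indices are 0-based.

step 1: normalize row 0 (÷-4) = (1, 3/4, 3/4, -3/4)
  row 1: subtract -1×row0 = (0, -13/4, -13/4, -19/4)
  row 2: subtract 4×row0 = (0, 1, -5, 2)
step 2: normalize row 1 (÷-13/4) = (0, 1, 1, 19/13)
  row 0: subtract 3/4×row1 = (1, 0, 0, -24/13)
  row 2: subtract 1×row1 = (0, 0, -6, 7/13)
step 3: normalize row 2 (÷-6) = (0, 0, 1, -7/78)
  row 1: subtract 1×row2 = (0, 1, 0, 121/78)

pivot columns: 0, 1, 2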